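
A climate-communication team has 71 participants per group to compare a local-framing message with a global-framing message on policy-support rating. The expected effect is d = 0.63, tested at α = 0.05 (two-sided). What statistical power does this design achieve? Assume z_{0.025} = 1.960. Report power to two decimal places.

power ≈ 0.96

For two equal groups, power = Φ(d·√(n/2) − z_{α/2}).
d·√(n/2) = 0.63 × √(71/2) = 0.63 × 5.958 = 3.754.
z_β = 3.754 − 1.960 = 1.794.
Power = Φ(1.794) = 0.964.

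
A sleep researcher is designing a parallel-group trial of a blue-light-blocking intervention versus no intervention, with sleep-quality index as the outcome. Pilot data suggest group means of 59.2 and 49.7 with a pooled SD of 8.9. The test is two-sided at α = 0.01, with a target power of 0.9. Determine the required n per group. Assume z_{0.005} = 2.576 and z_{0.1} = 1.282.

n = 27 per group

Cohen's d = |M₁ − M₂| / SD_pooled = |59.2 − 49.7| / 8.9 = 9.5 / 8.9 = 1.067.
For two independent groups with equal n: n = 2·((z_{α/2} + z_β) / d)².
z_{α/2} + z_β = 2.576 + 1.282 = 3.858.
n = 2 × (3.858 / 1.067)² = 2 × 3.616² = 2 × 13.07 = 26.1.
Round up to the next whole participant.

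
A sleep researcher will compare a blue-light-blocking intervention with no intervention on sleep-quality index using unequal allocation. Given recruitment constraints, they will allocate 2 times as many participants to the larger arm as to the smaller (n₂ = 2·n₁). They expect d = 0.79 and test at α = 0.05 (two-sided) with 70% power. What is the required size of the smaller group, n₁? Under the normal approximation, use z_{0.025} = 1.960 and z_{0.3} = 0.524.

With allocation ratio k = n₂/n₁ = 2, Var(x̄₁−x̄₂) = σ²(1/n₁ + 1/(k·n₁)) = σ²·(k+1)/(k·n₁).
So n₁ = (1 + 1/k)·((z_{α/2} + z_β)/d)² = 1.500 × (2.484/0.79)².
n₁ = 1.500 × 9.89 = 14.8.
Round up: n₁ = 15, giving n₂ = 2 × 15 = 30.

n₁ = 15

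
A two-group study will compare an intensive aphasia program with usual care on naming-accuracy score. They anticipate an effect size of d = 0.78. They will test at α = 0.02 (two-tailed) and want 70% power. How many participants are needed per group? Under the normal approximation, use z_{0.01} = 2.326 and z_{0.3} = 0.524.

n = 27 per group

For two independent groups with equal n: n = 2·((z_{α/2} + z_β) / d)².
z_{α/2} + z_β = 2.326 + 0.524 = 2.850.
n = 2 × (2.850 / 0.78)² = 2 × 3.654² = 2 × 13.35 = 26.7.
Round up to the next whole participant.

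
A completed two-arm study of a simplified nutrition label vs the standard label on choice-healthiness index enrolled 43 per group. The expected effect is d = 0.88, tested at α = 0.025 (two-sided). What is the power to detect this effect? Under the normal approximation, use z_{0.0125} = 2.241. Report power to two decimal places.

For two equal groups, power = Φ(d·√(n/2) − z_{α/2}).
d·√(n/2) = 0.88 × √(43/2) = 0.88 × 4.637 = 4.080.
z_β = 4.080 − 2.241 = 1.839.
Power = Φ(1.839) = 0.967.

power ≈ 0.97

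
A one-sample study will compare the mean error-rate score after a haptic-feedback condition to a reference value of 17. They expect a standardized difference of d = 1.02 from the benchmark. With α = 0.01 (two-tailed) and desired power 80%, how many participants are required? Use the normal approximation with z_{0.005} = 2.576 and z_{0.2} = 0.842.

For a one-sample test: n = ((z_{α/2} + z_β) / d)².
z_{α/2} + z_β = 2.576 + 0.842 = 3.418.
n = (3.418 / 1.02)² = 3.351² = 11.23.
Round up.

n = 12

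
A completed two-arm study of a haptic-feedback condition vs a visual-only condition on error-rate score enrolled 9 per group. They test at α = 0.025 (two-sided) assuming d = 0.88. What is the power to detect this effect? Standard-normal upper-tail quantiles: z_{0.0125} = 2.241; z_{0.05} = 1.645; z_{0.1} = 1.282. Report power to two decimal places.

power ≈ 0.35

For two equal groups, power = Φ(d·√(n/2) − z_{α/2}).
d·√(n/2) = 0.88 × √(9/2) = 0.88 × 2.121 = 1.867.
z_β = 1.867 − 2.241 = -0.374.
Power = Φ(-0.374) = 0.354.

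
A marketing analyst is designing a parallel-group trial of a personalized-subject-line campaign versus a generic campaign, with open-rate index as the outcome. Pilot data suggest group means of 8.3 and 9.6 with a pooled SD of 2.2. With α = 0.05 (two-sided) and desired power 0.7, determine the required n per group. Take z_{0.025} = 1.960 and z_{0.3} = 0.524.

n = 36 per group

Cohen's d = |M₁ − M₂| / SD_pooled = |8.3 − 9.6| / 2.2 = 1.3 / 2.2 = 0.591.
For two independent groups with equal n: n = 2·((z_{α/2} + z_β) / d)².
z_{α/2} + z_β = 1.960 + 0.524 = 2.484.
n = 2 × (2.484 / 0.591)² = 2 × 4.203² = 2 × 17.67 = 35.3.
Round up to the next whole participant.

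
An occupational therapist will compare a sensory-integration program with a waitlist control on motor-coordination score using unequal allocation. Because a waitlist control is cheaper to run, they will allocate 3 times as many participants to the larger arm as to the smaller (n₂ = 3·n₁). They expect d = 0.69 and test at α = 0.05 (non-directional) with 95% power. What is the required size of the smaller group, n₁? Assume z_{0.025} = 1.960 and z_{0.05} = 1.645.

n₁ = 37

With allocation ratio k = n₂/n₁ = 3, Var(x̄₁−x̄₂) = σ²(1/n₁ + 1/(k·n₁)) = σ²·(k+1)/(k·n₁).
So n₁ = (1 + 1/k)·((z_{α/2} + z_β)/d)² = 1.333 × (3.605/0.69)².
n₁ = 1.333 × 27.30 = 36.4.
Round up: n₁ = 37, giving n₂ = 3 × 37 = 111.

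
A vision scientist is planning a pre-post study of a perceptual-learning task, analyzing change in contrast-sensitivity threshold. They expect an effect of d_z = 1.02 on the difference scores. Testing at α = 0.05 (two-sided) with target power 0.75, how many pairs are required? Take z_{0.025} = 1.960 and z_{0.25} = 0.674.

For a paired (one-sample on differences) test: n = ((z_{α/2} + z_β) / d)².
z_{α/2} + z_β = 1.960 + 0.674 = 2.634.
n = (2.634 / 1.02)² = 2.582² = 6.67.
Round up.

n = 7 pairs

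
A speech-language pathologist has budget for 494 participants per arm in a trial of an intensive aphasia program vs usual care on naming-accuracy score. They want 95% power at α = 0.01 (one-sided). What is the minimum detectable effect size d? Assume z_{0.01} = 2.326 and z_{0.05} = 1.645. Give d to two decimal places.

For two independent groups of n = 494 each: d_min = (z_{α} + z_β)·√(2/n).
z-sum = 2.326 + 1.645 = 3.971.
d_min = 3.971 × √(2/494) = 3.971 × 0.0636 = 0.253.

d_min ≈ 0.25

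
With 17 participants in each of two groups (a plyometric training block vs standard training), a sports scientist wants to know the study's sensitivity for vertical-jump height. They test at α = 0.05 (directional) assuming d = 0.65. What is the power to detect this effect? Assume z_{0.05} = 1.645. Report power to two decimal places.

power ≈ 0.60

For two equal groups, power = Φ(d·√(n/2) − z_{α}).
d·√(n/2) = 0.65 × √(17/2) = 0.65 × 2.915 = 1.895.
z_β = 1.895 − 1.645 = 0.250.
Power = Φ(0.250) = 0.599.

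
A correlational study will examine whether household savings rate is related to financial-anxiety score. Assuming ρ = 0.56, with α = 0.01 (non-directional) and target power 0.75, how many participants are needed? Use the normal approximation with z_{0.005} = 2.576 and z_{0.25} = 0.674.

Fisher's z: C = ½·ln((1+r)/(1−r)) = ½·ln(3.5455) = 0.6328.
n = ((z_{α/2} + z_β)/C)² + 3.
(2.576 + 0.674) / 0.6328 = 3.250 / 0.6328 = 5.136.
n = 5.136² + 3 = 26.38 + 3 = 29.4.
Round up.

n = 30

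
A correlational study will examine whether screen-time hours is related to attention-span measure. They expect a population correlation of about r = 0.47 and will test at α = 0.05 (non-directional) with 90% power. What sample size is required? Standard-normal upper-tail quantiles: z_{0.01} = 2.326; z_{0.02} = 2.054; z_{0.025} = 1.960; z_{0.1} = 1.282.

n = 44

Fisher's z: C = ½·ln((1+r)/(1−r)) = ½·ln(2.7736) = 0.5101.
n = ((z_{α/2} + z_β)/C)² + 3.
(1.960 + 1.282) / 0.5101 = 3.242 / 0.5101 = 6.356.
n = 6.356² + 3 = 40.39 + 3 = 43.4.
Round up.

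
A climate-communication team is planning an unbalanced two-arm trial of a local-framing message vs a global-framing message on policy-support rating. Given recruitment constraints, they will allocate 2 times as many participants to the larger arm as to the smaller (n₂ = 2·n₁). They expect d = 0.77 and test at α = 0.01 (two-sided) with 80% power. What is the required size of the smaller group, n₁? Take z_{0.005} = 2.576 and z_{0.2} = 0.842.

n₁ = 30

With allocation ratio k = n₂/n₁ = 2, Var(x̄₁−x̄₂) = σ²(1/n₁ + 1/(k·n₁)) = σ²·(k+1)/(k·n₁).
So n₁ = (1 + 1/k)·((z_{α/2} + z_β)/d)² = 1.500 × (3.418/0.77)².
n₁ = 1.500 × 19.70 = 29.6.
Round up: n₁ = 30, giving n₂ = 2 × 30 = 60.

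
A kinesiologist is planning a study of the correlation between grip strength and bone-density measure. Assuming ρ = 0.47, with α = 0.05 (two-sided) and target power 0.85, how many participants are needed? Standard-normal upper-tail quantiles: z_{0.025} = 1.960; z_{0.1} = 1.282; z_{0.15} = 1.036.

Fisher's z: C = ½·ln((1+r)/(1−r)) = ½·ln(2.7736) = 0.5101.
n = ((z_{α/2} + z_β)/C)² + 3.
(1.960 + 1.036) / 0.5101 = 2.996 / 0.5101 = 5.873.
n = 5.873² + 3 = 34.50 + 3 = 37.5.
Round up.

n = 38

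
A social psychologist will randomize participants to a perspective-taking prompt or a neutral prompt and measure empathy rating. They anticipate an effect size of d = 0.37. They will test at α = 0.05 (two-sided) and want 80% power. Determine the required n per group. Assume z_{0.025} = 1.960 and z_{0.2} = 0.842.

For two independent groups with equal n: n = 2·((z_{α/2} + z_β) / d)².
z_{α/2} + z_β = 1.960 + 0.842 = 2.802.
n = 2 × (2.802 / 0.37)² = 2 × 7.573² = 2 × 57.35 = 114.7.
Round up to the next whole participant.

n = 115 per group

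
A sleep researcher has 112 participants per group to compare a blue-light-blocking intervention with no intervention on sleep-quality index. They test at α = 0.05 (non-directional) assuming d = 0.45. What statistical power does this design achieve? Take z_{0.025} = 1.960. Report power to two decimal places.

power ≈ 0.92

For two equal groups, power = Φ(d·√(n/2) − z_{α/2}).
d·√(n/2) = 0.45 × √(112/2) = 0.45 × 7.483 = 3.367.
z_β = 3.367 − 1.960 = 1.407.
Power = Φ(1.407) = 0.920.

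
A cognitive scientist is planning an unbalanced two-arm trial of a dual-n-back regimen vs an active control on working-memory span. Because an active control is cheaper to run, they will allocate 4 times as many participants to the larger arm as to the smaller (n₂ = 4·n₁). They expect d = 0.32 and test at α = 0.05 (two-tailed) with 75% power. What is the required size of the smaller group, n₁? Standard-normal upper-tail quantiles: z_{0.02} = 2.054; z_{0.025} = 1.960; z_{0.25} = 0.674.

With allocation ratio k = n₂/n₁ = 4, Var(x̄₁−x̄₂) = σ²(1/n₁ + 1/(k·n₁)) = σ²·(k+1)/(k·n₁).
So n₁ = (1 + 1/k)·((z_{α/2} + z_β)/d)² = 1.250 × (2.634/0.32)².
n₁ = 1.250 × 67.75 = 84.7.
Round up: n₁ = 85, giving n₂ = 4 × 85 = 340.

n₁ = 85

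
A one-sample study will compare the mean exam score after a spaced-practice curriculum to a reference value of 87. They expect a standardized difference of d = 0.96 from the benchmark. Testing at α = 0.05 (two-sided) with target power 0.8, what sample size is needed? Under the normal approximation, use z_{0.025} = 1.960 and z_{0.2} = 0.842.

n = 9

For a one-sample test: n = ((z_{α/2} + z_β) / d)².
z_{α/2} + z_β = 1.960 + 0.842 = 2.802.
n = (2.802 / 0.96)² = 2.919² = 8.52.
Round up.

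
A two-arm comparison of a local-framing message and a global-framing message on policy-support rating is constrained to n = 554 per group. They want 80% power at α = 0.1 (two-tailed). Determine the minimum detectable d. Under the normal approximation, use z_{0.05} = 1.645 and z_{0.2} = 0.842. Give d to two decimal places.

d_min ≈ 0.15

For two independent groups of n = 554 each: d_min = (z_{α/2} + z_β)·√(2/n).
z-sum = 1.645 + 0.842 = 2.487.
d_min = 2.487 × √(2/554) = 2.487 × 0.0601 = 0.149.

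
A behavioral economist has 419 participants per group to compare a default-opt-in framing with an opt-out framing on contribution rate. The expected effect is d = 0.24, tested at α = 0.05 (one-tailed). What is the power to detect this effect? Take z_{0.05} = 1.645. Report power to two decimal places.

power ≈ 0.97

For two equal groups, power = Φ(d·√(n/2) − z_{α}).
d·√(n/2) = 0.24 × √(419/2) = 0.24 × 14.474 = 3.474.
z_β = 3.474 − 1.645 = 1.829.
Power = Φ(1.829) = 0.966.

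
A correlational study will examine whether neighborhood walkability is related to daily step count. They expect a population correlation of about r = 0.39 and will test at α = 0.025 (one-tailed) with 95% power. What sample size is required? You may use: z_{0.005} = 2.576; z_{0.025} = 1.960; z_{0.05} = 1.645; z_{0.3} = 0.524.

n = 80

Fisher's z: C = ½·ln((1+r)/(1−r)) = ½·ln(2.2787) = 0.4118.
n = ((z_{α} + z_β)/C)² + 3.
(1.960 + 1.645) / 0.4118 = 3.605 / 0.4118 = 8.754.
n = 8.754² + 3 = 76.64 + 3 = 79.6.
Round up.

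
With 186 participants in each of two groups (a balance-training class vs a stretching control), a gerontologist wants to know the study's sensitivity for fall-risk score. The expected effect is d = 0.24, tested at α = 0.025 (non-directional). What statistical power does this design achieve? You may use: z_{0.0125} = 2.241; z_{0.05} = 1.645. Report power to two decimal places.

power ≈ 0.53

For two equal groups, power = Φ(d·√(n/2) − z_{α/2}).
d·√(n/2) = 0.24 × √(186/2) = 0.24 × 9.644 = 2.314.
z_β = 2.314 − 2.241 = 0.073.
Power = Φ(0.073) = 0.529.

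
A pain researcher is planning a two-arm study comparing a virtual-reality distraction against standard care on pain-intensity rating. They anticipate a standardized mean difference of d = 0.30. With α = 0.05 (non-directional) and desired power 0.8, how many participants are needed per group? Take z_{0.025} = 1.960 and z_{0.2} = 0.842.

For two independent groups with equal n: n = 2·((z_{α/2} + z_β) / d)².
z_{α/2} + z_β = 1.960 + 0.842 = 2.802.
n = 2 × (2.802 / 0.30)² = 2 × 9.340² = 2 × 87.24 = 174.5.
Round up to the next whole participant.

n = 175 per group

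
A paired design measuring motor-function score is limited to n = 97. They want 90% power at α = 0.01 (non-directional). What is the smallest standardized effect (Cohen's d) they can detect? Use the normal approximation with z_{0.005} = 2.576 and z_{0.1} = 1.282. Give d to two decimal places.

For a single sample (or paired design) of n = 97: d_min = (z_{α/2} + z_β)/√n.
z-sum = 2.576 + 1.282 = 3.858.
d_min = 3.858 / √97 = 3.858 / 9.849 = 0.392.

d_min ≈ 0.39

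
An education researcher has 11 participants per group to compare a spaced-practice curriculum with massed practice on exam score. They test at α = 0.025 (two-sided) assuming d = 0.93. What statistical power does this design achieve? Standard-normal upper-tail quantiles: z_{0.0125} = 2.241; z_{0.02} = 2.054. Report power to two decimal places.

power ≈ 0.48

For two equal groups, power = Φ(d·√(n/2) − z_{α/2}).
d·√(n/2) = 0.93 × √(11/2) = 0.93 × 2.345 = 2.181.
z_β = 2.181 − 2.241 = -0.060.
Power = Φ(-0.060) = 0.476.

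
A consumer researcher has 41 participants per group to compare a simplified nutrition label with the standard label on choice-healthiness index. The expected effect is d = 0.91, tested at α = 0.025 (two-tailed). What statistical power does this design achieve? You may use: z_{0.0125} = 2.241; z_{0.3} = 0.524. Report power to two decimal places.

For two equal groups, power = Φ(d·√(n/2) − z_{α/2}).
d·√(n/2) = 0.91 × √(41/2) = 0.91 × 4.528 = 4.120.
z_β = 4.120 − 2.241 = 1.879.
Power = Φ(1.879) = 0.970.

power ≈ 0.97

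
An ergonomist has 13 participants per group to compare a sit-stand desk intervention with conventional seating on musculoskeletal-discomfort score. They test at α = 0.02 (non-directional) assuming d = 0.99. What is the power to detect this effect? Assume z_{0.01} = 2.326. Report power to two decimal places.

power ≈ 0.58

For two equal groups, power = Φ(d·√(n/2) − z_{α/2}).
d·√(n/2) = 0.99 × √(13/2) = 0.99 × 2.550 = 2.524.
z_β = 2.524 − 2.326 = 0.198.
Power = Φ(0.198) = 0.578.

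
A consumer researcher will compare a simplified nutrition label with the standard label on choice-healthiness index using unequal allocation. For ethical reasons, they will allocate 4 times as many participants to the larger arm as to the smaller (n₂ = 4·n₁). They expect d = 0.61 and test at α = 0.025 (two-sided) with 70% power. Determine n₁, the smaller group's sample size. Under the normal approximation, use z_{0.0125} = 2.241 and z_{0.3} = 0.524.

With allocation ratio k = n₂/n₁ = 4, Var(x̄₁−x̄₂) = σ²(1/n₁ + 1/(k·n₁)) = σ²·(k+1)/(k·n₁).
So n₁ = (1 + 1/k)·((z_{α/2} + z_β)/d)² = 1.250 × (2.765/0.61)².
n₁ = 1.250 × 20.55 = 25.7.
Round up: n₁ = 26, giving n₂ = 4 × 26 = 104.

n₁ = 26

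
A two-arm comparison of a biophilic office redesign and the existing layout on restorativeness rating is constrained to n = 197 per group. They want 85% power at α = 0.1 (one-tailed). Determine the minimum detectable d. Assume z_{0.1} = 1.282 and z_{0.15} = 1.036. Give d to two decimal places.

d_min ≈ 0.23

For two independent groups of n = 197 each: d_min = (z_{α} + z_β)·√(2/n).
z-sum = 1.282 + 1.036 = 2.318.
d_min = 2.318 × √(2/197) = 2.318 × 0.1008 = 0.234.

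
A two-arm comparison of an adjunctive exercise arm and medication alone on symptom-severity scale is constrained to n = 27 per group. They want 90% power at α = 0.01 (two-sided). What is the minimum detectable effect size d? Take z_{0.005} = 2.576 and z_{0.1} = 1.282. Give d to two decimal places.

d_min ≈ 1.05

For two independent groups of n = 27 each: d_min = (z_{α/2} + z_β)·√(2/n).
z-sum = 2.576 + 1.282 = 3.858.
d_min = 3.858 × √(2/27) = 3.858 × 0.2722 = 1.050.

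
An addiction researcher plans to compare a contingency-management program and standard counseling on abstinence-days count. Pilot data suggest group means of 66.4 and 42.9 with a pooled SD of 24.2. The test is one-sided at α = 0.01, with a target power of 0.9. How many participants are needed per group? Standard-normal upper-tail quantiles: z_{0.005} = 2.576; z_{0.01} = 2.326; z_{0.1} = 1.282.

n = 28 per group

Cohen's d = |M₁ − M₂| / SD_pooled = |66.4 − 42.9| / 24.2 = 23.5 / 24.2 = 0.971.
For two independent groups with equal n: n = 2·((z_{α} + z_β) / d)².
z_{α} + z_β = 2.326 + 1.282 = 3.608.
n = 2 × (3.608 / 0.971)² = 2 × 3.716² = 2 × 13.81 = 27.6.
Round up to the next whole participant.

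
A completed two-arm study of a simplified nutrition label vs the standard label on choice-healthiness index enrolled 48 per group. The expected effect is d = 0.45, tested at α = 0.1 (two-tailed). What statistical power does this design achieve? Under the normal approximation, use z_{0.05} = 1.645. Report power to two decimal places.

For two equal groups, power = Φ(d·√(n/2) − z_{α/2}).
d·√(n/2) = 0.45 × √(48/2) = 0.45 × 4.899 = 2.205.
z_β = 2.205 − 1.645 = 0.560.
Power = Φ(0.560) = 0.712.

power ≈ 0.71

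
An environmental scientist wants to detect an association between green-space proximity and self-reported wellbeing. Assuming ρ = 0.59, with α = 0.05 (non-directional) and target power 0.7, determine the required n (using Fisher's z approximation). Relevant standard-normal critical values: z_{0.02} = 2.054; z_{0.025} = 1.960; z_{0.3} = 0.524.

Fisher's z: C = ½·ln((1+r)/(1−r)) = ½·ln(3.8780) = 0.6777.
n = ((z_{α/2} + z_β)/C)² + 3.
(1.960 + 0.524) / 0.6777 = 2.484 / 0.6777 = 3.665.
n = 3.665² + 3 = 13.43 + 3 = 16.4.
Round up.

n = 17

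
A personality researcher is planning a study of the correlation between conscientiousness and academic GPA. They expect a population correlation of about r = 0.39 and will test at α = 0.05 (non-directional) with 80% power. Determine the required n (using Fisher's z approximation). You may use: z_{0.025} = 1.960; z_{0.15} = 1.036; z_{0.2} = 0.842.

Fisher's z: C = ½·ln((1+r)/(1−r)) = ½·ln(2.2787) = 0.4118.
n = ((z_{α/2} + z_β)/C)² + 3.
(1.960 + 0.842) / 0.4118 = 2.802 / 0.4118 = 6.804.
n = 6.804² + 3 = 46.30 + 3 = 49.3.
Round up.

n = 50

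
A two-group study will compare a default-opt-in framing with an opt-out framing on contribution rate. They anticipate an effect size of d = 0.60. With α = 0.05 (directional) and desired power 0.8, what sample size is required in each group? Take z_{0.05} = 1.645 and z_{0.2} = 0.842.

n = 35 per group

For two independent groups with equal n: n = 2·((z_{α} + z_β) / d)².
z_{α} + z_β = 1.645 + 0.842 = 2.487.
n = 2 × (2.487 / 0.60)² = 2 × 4.145² = 2 × 17.18 = 34.4.
Round up to the next whole participant.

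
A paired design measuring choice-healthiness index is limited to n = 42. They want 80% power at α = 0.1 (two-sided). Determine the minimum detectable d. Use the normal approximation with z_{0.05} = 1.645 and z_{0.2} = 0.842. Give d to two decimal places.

For a single sample (or paired design) of n = 42: d_min = (z_{α/2} + z_β)/√n.
z-sum = 1.645 + 0.842 = 2.487.
d_min = 2.487 / √42 = 2.487 / 6.481 = 0.384.

d_min ≈ 0.38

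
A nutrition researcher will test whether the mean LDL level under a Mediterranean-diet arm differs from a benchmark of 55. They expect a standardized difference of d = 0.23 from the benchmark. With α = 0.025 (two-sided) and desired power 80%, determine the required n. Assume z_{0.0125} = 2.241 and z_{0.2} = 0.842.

For a one-sample test: n = ((z_{α/2} + z_β) / d)².
z_{α/2} + z_β = 2.241 + 0.842 = 3.083.
n = (3.083 / 0.23)² = 13.404² = 179.68.
Round up.

n = 180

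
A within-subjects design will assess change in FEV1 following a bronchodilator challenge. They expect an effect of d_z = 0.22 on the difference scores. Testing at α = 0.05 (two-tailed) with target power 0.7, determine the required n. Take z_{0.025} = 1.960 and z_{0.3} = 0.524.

For a paired (one-sample on differences) test: n = ((z_{α/2} + z_β) / d)².
z_{α/2} + z_β = 1.960 + 0.524 = 2.484.
n = (2.484 / 0.22)² = 11.291² = 127.48.
Round up.

n = 128 pairs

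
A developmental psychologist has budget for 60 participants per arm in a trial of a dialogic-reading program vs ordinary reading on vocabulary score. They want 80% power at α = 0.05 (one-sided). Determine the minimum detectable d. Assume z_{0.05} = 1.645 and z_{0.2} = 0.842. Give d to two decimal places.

For two independent groups of n = 60 each: d_min = (z_{α} + z_β)·√(2/n).
z-sum = 1.645 + 0.842 = 2.487.
d_min = 2.487 × √(2/60) = 2.487 × 0.1826 = 0.454.

d_min ≈ 0.45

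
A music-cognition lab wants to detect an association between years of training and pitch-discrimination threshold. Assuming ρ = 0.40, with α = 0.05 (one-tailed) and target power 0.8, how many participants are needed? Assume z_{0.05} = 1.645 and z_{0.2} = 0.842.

n = 38

Fisher's z: C = ½·ln((1+r)/(1−r)) = ½·ln(2.3333) = 0.4236.
n = ((z_{α} + z_β)/C)² + 3.
(1.645 + 0.842) / 0.4236 = 2.487 / 0.4236 = 5.871.
n = 5.871² + 3 = 34.47 + 3 = 37.5.
Round up.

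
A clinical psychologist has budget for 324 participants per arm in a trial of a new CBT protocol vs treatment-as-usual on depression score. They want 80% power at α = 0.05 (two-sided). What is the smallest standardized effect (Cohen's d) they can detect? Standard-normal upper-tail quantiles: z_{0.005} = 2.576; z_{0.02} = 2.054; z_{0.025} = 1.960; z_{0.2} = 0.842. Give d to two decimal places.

For two independent groups of n = 324 each: d_min = (z_{α/2} + z_β)·√(2/n).
z-sum = 1.960 + 0.842 = 2.802.
d_min = 2.802 × √(2/324) = 2.802 × 0.0786 = 0.220.

d_min ≈ 0.22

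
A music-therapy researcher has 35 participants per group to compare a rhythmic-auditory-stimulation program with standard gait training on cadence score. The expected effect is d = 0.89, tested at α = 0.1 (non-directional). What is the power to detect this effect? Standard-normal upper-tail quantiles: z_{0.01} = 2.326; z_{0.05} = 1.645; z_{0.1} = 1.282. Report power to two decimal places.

power ≈ 0.98

For two equal groups, power = Φ(d·√(n/2) − z_{α/2}).
d·√(n/2) = 0.89 × √(35/2) = 0.89 × 4.183 = 3.723.
z_β = 3.723 − 1.645 = 2.078.
Power = Φ(2.078) = 0.981.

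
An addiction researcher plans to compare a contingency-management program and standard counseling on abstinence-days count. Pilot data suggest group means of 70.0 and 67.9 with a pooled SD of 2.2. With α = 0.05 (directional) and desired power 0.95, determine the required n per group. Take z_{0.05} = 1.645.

Cohen's d = |M₁ − M₂| / SD_pooled = |70.0 − 67.9| / 2.2 = 2.1 / 2.2 = 0.955.
For two independent groups with equal n: n = 2·((z_{α} + z_β) / d)².
z_{α} + z_β = 1.645 + 1.645 = 3.290.
n = 2 × (3.290 / 0.955)² = 2 × 3.445² = 2 × 11.87 = 23.7.
Round up to the next whole participant.

n = 24 per group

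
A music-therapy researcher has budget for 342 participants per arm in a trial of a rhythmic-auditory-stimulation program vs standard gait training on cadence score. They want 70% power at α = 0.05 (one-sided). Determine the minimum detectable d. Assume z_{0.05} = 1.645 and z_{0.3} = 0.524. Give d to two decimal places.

For two independent groups of n = 342 each: d_min = (z_{α} + z_β)·√(2/n).
z-sum = 1.645 + 0.524 = 2.169.
d_min = 2.169 × √(2/342) = 2.169 × 0.0765 = 0.166.

d_min ≈ 0.17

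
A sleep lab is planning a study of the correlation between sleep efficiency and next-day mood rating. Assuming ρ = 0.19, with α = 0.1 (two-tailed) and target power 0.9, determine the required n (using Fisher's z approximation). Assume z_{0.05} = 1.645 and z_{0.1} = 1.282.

Fisher's z: C = ½·ln((1+r)/(1−r)) = ½·ln(1.4691) = 0.1923.
n = ((z_{α/2} + z_β)/C)² + 3.
(1.645 + 1.282) / 0.1923 = 2.927 / 0.1923 = 15.221.
n = 15.221² + 3 = 231.68 + 3 = 234.7.
Round up.

n = 235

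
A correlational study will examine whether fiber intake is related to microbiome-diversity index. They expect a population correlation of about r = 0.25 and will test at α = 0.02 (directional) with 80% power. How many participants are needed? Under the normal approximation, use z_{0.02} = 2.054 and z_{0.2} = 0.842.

n = 132

Fisher's z: C = ½·ln((1+r)/(1−r)) = ½·ln(1.6667) = 0.2554.
n = ((z_{α} + z_β)/C)² + 3.
(2.054 + 0.842) / 0.2554 = 2.896 / 0.2554 = 11.339.
n = 11.339² + 3 = 128.57 + 3 = 131.6.
Round up.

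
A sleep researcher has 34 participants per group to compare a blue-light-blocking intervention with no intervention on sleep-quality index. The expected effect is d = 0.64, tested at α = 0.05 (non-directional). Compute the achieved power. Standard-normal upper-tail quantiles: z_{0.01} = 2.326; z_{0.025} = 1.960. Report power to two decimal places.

power ≈ 0.75

For two equal groups, power = Φ(d·√(n/2) − z_{α/2}).
d·√(n/2) = 0.64 × √(34/2) = 0.64 × 4.123 = 2.639.
z_β = 2.639 − 1.960 = 0.679.
Power = Φ(0.679) = 0.751.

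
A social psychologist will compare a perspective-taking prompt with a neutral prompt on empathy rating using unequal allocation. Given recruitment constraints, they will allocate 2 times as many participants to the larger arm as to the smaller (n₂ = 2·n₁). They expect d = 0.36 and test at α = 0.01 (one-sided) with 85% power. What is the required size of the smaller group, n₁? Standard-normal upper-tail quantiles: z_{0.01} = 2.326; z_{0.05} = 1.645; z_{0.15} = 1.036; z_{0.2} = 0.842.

With allocation ratio k = n₂/n₁ = 2, Var(x̄₁−x̄₂) = σ²(1/n₁ + 1/(k·n₁)) = σ²·(k+1)/(k·n₁).
So n₁ = (1 + 1/k)·((z_{α} + z_β)/d)² = 1.500 × (3.362/0.36)².
n₁ = 1.500 × 87.21 = 130.8.
Round up: n₁ = 131, giving n₂ = 2 × 131 = 262.

n₁ = 131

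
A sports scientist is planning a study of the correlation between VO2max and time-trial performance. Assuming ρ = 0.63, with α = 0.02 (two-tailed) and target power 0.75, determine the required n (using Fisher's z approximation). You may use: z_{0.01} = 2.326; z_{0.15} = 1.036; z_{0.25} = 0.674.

Fisher's z: C = ½·ln((1+r)/(1−r)) = ½·ln(4.4054) = 0.7414.
n = ((z_{α/2} + z_β)/C)² + 3.
(2.326 + 0.674) / 0.7414 = 3.000 / 0.7414 = 4.046.
n = 4.046² + 3 = 16.37 + 3 = 19.4.
Round up.

n = 20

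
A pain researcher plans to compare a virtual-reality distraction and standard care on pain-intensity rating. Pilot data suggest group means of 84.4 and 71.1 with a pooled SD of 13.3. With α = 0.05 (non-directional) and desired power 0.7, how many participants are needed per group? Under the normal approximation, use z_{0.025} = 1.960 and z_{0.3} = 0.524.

Cohen's d = |M₁ − M₂| / SD_pooled = |84.4 − 71.1| / 13.3 = 13.3 / 13.3 = 1.000.
For two independent groups with equal n: n = 2·((z_{α/2} + z_β) / d)².
z_{α/2} + z_β = 1.960 + 0.524 = 2.484.
n = 2 × (2.484 / 1.000)² = 2 × 2.484² = 2 × 6.17 = 12.3.
Round up to the next whole participant.

n = 13 per group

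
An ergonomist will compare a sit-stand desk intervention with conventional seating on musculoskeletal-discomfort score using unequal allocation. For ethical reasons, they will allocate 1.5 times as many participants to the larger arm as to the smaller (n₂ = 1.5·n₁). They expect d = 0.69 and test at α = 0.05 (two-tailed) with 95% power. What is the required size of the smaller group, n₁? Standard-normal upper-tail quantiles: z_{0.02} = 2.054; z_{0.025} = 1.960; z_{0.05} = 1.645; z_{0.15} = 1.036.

With allocation ratio k = n₂/n₁ = 1.5, Var(x̄₁−x̄₂) = σ²(1/n₁ + 1/(k·n₁)) = σ²·(k+1)/(k·n₁).
So n₁ = (1 + 1/k)·((z_{α/2} + z_β)/d)² = 1.667 × (3.605/0.69)².
n₁ = 1.667 × 27.30 = 45.5.
Round up: n₁ = 46, giving n₂ = 1.5 × 46 = 69.

n₁ = 46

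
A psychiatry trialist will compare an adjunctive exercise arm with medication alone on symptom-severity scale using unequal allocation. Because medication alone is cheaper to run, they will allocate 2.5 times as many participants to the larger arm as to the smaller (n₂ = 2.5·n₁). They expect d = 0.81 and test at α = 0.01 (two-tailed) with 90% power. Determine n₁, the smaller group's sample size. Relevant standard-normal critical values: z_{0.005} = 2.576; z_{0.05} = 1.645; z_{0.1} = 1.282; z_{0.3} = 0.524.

n₁ = 32

With allocation ratio k = n₂/n₁ = 2.5, Var(x̄₁−x̄₂) = σ²(1/n₁ + 1/(k·n₁)) = σ²·(k+1)/(k·n₁).
So n₁ = (1 + 1/k)·((z_{α/2} + z_β)/d)² = 1.400 × (3.858/0.81)².
n₁ = 1.400 × 22.69 = 31.8.
Round up: n₁ = 32, giving n₂ = 2.5 × 32 = 80.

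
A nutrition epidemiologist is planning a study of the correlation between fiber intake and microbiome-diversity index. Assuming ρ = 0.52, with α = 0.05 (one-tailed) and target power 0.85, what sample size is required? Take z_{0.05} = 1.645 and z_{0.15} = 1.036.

n = 25

Fisher's z: C = ½·ln((1+r)/(1−r)) = ½·ln(3.1667) = 0.5763.
n = ((z_{α} + z_β)/C)² + 3.
(1.645 + 1.036) / 0.5763 = 2.681 / 0.5763 = 4.652.
n = 4.652² + 3 = 21.64 + 3 = 24.6.
Round up.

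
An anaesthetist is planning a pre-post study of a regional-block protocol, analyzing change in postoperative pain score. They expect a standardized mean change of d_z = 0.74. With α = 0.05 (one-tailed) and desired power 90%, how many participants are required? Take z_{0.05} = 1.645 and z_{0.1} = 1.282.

n = 16 pairs

For a paired (one-sample on differences) test: n = ((z_{α} + z_β) / d)².
z_{α} + z_β = 1.645 + 1.282 = 2.927.
n = (2.927 / 0.74)² = 3.955² = 15.65.
Round up.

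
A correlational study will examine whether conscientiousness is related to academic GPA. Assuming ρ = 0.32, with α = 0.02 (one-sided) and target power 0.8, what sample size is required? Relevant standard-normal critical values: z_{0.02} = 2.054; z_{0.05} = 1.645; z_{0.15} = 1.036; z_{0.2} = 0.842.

n = 80

Fisher's z: C = ½·ln((1+r)/(1−r)) = ½·ln(1.9412) = 0.3316.
n = ((z_{α} + z_β)/C)² + 3.
(2.054 + 0.842) / 0.3316 = 2.896 / 0.3316 = 8.733.
n = 8.733² + 3 = 76.27 + 3 = 79.3.
Round up.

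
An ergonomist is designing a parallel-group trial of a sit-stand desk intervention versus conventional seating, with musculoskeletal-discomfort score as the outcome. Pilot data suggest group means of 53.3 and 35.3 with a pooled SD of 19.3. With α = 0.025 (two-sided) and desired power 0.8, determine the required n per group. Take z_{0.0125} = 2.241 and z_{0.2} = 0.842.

Cohen's d = |M₁ − M₂| / SD_pooled = |53.3 − 35.3| / 19.3 = 18.0 / 19.3 = 0.933.
For two independent groups with equal n: n = 2·((z_{α/2} + z_β) / d)².
z_{α/2} + z_β = 2.241 + 0.842 = 3.083.
n = 2 × (3.083 / 0.933)² = 2 × 3.304² = 2 × 10.92 = 21.8.
Round up to the next whole participant.

n = 22 per group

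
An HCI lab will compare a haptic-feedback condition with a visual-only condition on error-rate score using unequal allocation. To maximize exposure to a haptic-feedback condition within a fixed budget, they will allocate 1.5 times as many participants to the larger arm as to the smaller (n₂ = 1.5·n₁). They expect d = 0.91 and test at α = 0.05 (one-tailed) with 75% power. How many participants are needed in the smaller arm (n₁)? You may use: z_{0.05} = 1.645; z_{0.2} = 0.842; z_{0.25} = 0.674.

With allocation ratio k = n₂/n₁ = 1.5, Var(x̄₁−x̄₂) = σ²(1/n₁ + 1/(k·n₁)) = σ²·(k+1)/(k·n₁).
So n₁ = (1 + 1/k)·((z_{α} + z_β)/d)² = 1.667 × (2.319/0.91)².
n₁ = 1.667 × 6.49 = 10.8.
Round up: n₁ = 11, giving n₂ = ⌈1.5 × 11⌉ = ⌈16.5⌉ = 17.

n₁ = 11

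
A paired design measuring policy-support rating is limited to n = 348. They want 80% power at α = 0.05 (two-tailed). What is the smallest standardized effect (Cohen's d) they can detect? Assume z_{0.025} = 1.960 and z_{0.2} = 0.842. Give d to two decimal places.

For a single sample (or paired design) of n = 348: d_min = (z_{α/2} + z_β)/√n.
z-sum = 1.960 + 0.842 = 2.802.
d_min = 2.802 / √348 = 2.802 / 18.655 = 0.150.

d_min ≈ 0.15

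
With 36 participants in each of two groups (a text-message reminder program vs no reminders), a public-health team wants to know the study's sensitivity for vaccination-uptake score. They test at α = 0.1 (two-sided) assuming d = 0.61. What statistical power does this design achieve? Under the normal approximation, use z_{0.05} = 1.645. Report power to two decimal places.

power ≈ 0.83

For two equal groups, power = Φ(d·√(n/2) − z_{α/2}).
d·√(n/2) = 0.61 × √(36/2) = 0.61 × 4.243 = 2.588.
z_β = 2.588 − 1.645 = 0.943.
Power = Φ(0.943) = 0.827.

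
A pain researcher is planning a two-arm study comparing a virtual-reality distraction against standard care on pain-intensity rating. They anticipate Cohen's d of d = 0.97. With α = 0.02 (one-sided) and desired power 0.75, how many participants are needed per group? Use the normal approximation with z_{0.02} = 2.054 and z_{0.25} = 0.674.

For two independent groups with equal n: n = 2·((z_{α} + z_β) / d)².
z_{α} + z_β = 2.054 + 0.674 = 2.728.
n = 2 × (2.728 / 0.97)² = 2 × 2.812² = 2 × 7.91 = 15.8.
Round up to the next whole participant.

n = 16 per group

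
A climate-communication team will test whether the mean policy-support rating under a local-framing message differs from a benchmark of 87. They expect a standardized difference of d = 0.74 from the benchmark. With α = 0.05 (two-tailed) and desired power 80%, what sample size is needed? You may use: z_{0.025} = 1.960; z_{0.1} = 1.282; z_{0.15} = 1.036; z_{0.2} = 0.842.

For a one-sample test: n = ((z_{α/2} + z_β) / d)².
z_{α/2} + z_β = 1.960 + 0.842 = 2.802.
n = (2.802 / 0.74)² = 3.786² = 14.34.
Round up.

n = 15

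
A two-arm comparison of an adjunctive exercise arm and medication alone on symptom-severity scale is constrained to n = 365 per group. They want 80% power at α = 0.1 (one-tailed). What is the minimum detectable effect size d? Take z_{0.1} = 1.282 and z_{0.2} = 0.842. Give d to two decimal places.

For two independent groups of n = 365 each: d_min = (z_{α} + z_β)·√(2/n).
z-sum = 1.282 + 0.842 = 2.124.
d_min = 2.124 × √(2/365) = 2.124 × 0.0740 = 0.157.

d_min ≈ 0.16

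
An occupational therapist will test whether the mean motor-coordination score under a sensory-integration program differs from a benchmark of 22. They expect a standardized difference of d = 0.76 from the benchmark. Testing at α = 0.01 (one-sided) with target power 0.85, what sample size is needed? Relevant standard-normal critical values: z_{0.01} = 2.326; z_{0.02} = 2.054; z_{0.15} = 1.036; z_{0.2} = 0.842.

For a one-sample test: n = ((z_{α} + z_β) / d)².
z_{α} + z_β = 2.326 + 1.036 = 3.362.
n = (3.362 / 0.76)² = 4.424² = 19.57.
Round up.

n = 20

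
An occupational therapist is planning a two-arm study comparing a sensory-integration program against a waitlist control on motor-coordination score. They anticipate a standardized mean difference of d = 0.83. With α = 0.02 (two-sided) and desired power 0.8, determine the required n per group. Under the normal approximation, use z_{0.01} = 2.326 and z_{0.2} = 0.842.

For two independent groups with equal n: n = 2·((z_{α/2} + z_β) / d)².
z_{α/2} + z_β = 2.326 + 0.842 = 3.168.
n = 2 × (3.168 / 0.83)² = 2 × 3.817² = 2 × 14.57 = 29.1.
Round up to the next whole participant.

n = 30 per group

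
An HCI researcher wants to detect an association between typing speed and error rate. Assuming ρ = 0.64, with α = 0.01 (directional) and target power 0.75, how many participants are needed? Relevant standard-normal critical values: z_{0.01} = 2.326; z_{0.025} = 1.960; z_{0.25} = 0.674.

n = 19

Fisher's z: C = ½·ln((1+r)/(1−r)) = ½·ln(4.5556) = 0.7582.
n = ((z_{α} + z_β)/C)² + 3.
(2.326 + 0.674) / 0.7582 = 3.000 / 0.7582 = 3.957.
n = 3.957² + 3 = 15.66 + 3 = 18.7.
Round up.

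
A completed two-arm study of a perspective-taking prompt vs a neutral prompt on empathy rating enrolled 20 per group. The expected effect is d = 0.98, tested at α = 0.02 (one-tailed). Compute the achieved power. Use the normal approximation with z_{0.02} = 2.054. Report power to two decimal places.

For two equal groups, power = Φ(d·√(n/2) − z_{α}).
d·√(n/2) = 0.98 × √(20/2) = 0.98 × 3.162 = 3.099.
z_β = 3.099 − 2.054 = 1.045.
Power = Φ(1.045) = 0.852.

power ≈ 0.85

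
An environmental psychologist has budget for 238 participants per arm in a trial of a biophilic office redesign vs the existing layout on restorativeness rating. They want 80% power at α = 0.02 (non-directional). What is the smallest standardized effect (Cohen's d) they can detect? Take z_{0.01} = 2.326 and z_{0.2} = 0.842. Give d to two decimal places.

For two independent groups of n = 238 each: d_min = (z_{α/2} + z_β)·√(2/n).
z-sum = 2.326 + 0.842 = 3.168.
d_min = 3.168 × √(2/238) = 3.168 × 0.0917 = 0.290.

d_min ≈ 0.29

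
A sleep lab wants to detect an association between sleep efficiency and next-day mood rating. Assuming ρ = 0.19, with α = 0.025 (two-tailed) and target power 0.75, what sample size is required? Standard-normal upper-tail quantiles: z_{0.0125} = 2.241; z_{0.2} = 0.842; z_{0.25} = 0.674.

Fisher's z: C = ½·ln((1+r)/(1−r)) = ½·ln(1.4691) = 0.1923.
n = ((z_{α/2} + z_β)/C)² + 3.
(2.241 + 0.674) / 0.1923 = 2.915 / 0.1923 = 15.159.
n = 15.159² + 3 = 229.78 + 3 = 232.8.
Round up.

n = 233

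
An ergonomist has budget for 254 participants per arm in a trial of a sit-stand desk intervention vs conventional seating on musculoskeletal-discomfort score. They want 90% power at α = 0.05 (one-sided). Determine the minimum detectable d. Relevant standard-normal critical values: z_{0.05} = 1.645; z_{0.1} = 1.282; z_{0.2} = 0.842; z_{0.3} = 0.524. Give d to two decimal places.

For two independent groups of n = 254 each: d_min = (z_{α} + z_β)·√(2/n).
z-sum = 1.645 + 1.282 = 2.927.
d_min = 2.927 × √(2/254) = 2.927 × 0.0887 = 0.260.

d_min ≈ 0.26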